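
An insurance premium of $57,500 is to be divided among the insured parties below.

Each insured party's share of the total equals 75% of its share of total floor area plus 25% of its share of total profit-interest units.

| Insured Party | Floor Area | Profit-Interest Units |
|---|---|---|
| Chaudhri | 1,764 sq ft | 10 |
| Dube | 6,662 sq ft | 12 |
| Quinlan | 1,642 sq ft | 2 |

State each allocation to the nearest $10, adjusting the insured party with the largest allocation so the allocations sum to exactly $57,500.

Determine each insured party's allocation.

Chaudhri: $13,550 | Dube: $35,720 | Quinlan: $8,230

Floor area total 10,068; profit-interest units total 24.
Blended shares (75% floor area + 25% profit-interest units): Chaudhri 0.2356; Dube 0.6213; Quinlan 0.1432.
Proportional shares: Chaudhri 13,545.45; Dube 35,723.33; Quinlan 8,231.22.
At nearest $10: Chaudhri $13,550; Dube $35,720; Quinlan $8,230. Sum = $57,500.
Rounded total matches; no reconciliation needed.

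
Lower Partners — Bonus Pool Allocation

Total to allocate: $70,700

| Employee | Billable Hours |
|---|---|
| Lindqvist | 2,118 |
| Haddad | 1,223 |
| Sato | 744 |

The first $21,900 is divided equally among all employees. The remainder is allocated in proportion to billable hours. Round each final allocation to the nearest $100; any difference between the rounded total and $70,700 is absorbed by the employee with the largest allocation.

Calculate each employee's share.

Equal tier: $21,900 ÷ 3 = $7,300 apiece.
Remainder $48,800 by billable hours (total 4,085): Lindqvist 25,301.93 → $25,300; Haddad 14,610.13 → $14,600; Sato 8,887.93 → $8,900.
Totals: Lindqvist $7,300 + $25,300 = $32,600; Haddad $7,300 + $14,600 = $21,900; Sato $7,300 + $8,900 = $16,200.

Lindqvist: $32,600; Haddad: $21,900; Sato: $16,200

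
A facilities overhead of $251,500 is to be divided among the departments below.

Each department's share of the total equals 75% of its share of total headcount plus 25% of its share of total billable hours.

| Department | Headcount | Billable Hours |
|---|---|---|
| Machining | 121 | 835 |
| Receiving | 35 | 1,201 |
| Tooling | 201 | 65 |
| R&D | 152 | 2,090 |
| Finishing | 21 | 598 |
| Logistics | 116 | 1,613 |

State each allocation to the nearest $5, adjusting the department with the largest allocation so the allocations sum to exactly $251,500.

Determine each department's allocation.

Machining: $43,530 | Receiving: $22,015 | Tooling: $59,330 | R&D: $64,910 | Finishing: $12,005 | Logistics: $49,710

Headcount total 646; billable hours total 6,402.
Blended shares (75% headcount + 25% billable hours): Machining 0.1731; Receiving 0.0875; Tooling 0.2359; R&D 0.2581; Finishing 0.0477; Logistics 0.1977.
Proportional shares: Machining 43,531.35; Receiving 22,014.82; Tooling 59,328.20; R&D 64,908.56; Finishing 12,004.82; Logistics 49,712.26.
Rounded to nearest $5: Machining $43,530; Receiving $22,015; Tooling $59,330; R&D $64,910; Finishing $12,005; Logistics $49,710. Sum = $251,500.
Sum already equals the total — no adjustment.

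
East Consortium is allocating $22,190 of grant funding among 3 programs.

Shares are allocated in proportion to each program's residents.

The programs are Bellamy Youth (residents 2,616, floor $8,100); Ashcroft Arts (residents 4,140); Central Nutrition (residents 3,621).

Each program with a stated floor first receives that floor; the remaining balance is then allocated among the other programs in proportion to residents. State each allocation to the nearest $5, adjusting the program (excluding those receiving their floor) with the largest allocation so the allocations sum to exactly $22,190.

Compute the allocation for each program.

Bellamy Youth: $8,100; Ashcroft Arts: $7,515; Central Nutrition: $6,575

Guaranteed amounts: Bellamy Youth $8,100. Remaining pool $14,090.
Remaining pool split over remaining residents 7,761: Ashcroft Arts 7,516.12 → $7,515; Central Nutrition 6,573.88 → $6,575.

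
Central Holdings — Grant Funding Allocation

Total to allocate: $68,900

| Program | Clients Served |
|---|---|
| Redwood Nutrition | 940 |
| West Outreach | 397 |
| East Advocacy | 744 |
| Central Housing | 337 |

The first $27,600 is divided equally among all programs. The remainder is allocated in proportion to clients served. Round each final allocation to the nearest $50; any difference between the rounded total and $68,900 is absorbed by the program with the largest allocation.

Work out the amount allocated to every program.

First tranche $27,600 split equally: $6,900 each.
Remainder $41,300 by clients served (total 2,418): Redwood Nutrition 16,055.42 → $16,050; West Outreach 6,780.85 → $6,800; East Advocacy 12,707.69 → $12,700; Central Housing 5,756.04 → $5,750.
Totals: Redwood Nutrition $6,900 + $16,050 = $22,950; West Outreach $6,900 + $6,800 = $13,700; East Advocacy $6,900 + $12,700 = $19,600; Central Housing $6,900 + $5,750 = $12,650.

Redwood Nutrition: $22,950 · West Outreach: $13,700 · East Advocacy: $19,600 · Central Housing: $12,650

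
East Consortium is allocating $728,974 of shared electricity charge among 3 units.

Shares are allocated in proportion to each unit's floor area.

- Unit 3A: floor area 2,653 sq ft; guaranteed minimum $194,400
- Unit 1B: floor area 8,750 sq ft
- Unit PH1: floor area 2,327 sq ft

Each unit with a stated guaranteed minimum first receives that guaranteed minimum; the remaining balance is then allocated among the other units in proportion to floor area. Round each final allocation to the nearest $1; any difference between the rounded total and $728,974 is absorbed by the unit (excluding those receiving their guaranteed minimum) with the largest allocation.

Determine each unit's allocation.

Guaranteed amounts: Unit 3A $194,400. Remaining pool $534,574.
Remaining pool split over remaining floor area 11,077: Unit 1B 422,273.40 → $422,273; Unit PH1 112,300.60 → $112,301.

Unit 3A: $194,400 | Unit 1B: $422,273 | Unit PH1: $112,301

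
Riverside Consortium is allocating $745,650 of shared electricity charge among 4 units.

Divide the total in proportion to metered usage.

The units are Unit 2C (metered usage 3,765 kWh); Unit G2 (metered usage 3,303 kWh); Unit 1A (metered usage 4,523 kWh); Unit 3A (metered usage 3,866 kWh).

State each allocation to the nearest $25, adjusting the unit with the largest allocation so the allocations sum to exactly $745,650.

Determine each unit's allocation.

Metered usage total: 15,457.
Pro-rata amounts: Unit 2C 3,765/15,457 × $745,650 = 181,624.65; Unit G2 3,303/15,457 × $745,650 = 159,337.64; Unit 1A 4,523/15,457 × $745,650 = 218,190.78; Unit 3A 3,866/15,457 × $745,650 = 186,496.92.
At nearest $25: Unit 2C $181,625; Unit G2 $159,350; Unit 1A $218,200; Unit 3A $186,500. Sum = $745,675.
Difference $745,650 − $745,675 = −$25 applied to largest allocation (Unit 1A): Unit 1A becomes $218,175.

Unit 2C: $181,625 | Unit G2: $159,350 | Unit 1A: $218,175 | Unit 3A: $186,500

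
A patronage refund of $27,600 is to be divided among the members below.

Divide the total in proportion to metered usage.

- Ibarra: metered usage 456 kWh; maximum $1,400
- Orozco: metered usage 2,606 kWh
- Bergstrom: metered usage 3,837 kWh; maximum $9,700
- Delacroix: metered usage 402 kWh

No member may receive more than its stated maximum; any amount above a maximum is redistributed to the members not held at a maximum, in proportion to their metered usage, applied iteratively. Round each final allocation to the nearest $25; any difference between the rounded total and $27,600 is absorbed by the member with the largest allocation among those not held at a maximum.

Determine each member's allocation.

Total metered usage = 7,301.
Pro-rata shares before constraints: Ibarra 1,723.82; Orozco 9,851.47; Bergstrom 14,505.03; Delacroix 1,519.68.
Capped: Ibarra ($1,400), Bergstrom ($9,700); balance $16,500 reallocated over remaining metered usage 3,008.
Remaining shares: Orozco 14,294.88 → $14,300; Delacroix 2,205.12 → $2,200.

Ibarra: $1,400 · Orozco: $14,300 · Bergstrom: $9,700 · Delacroix: $2,200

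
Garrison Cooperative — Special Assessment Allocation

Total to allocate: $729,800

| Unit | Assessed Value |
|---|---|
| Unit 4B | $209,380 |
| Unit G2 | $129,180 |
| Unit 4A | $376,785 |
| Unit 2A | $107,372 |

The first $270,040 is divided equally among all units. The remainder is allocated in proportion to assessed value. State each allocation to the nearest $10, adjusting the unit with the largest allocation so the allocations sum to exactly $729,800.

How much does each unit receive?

Unit 4B: $184,520 | Unit G2: $139,700 | Unit 4A: $278,070 | Unit 2A: $127,510

$270,040 shared equally gives $67,510 per unit.
Remainder $459,760 by assessed value (total 822,717): Unit 4B 117,008.09 → $117,010; Unit G2 72,189.83 → $72,190; Unit 4A 210,559.25 → $210,560; Unit 2A 60,002.83 → $60,000.
Totals: Unit 4B $67,510 + $117,010 = $184,520; Unit G2 $67,510 + $72,190 = $139,700; Unit 4A $67,510 + $210,560 = $278,070; Unit 2A $67,510 + $60,000 = $127,510.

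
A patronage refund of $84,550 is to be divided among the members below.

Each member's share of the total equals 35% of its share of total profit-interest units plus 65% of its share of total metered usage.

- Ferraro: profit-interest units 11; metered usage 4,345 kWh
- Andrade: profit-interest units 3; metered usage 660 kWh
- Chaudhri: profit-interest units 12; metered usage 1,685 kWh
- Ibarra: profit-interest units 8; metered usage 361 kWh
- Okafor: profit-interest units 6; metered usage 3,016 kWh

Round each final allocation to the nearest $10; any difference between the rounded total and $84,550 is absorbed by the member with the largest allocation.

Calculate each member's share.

Ferraro: $31,860; Andrade: $5,820; Chaudhri: $18,080; Ibarra: $7,890; Okafor: $20,900

Totals — profit-interest units 40, metered usage 10,067.
Blended shares (35% profit-interest units + 65% metered usage): Ferraro 0.3768; Andrade 0.0689; Chaudhri 0.2138; Ibarra 0.0933; Okafor 0.2472.
Pro-rata amounts: Ferraro 31,858.05; Andrade 5,822.49; Chaudhri 18,076.46; Ibarra 7,889.26; Okafor 20,903.74.
At nearest $10: Ferraro $31,860; Andrade $5,820; Chaudhri $18,080; Ibarra $7,890; Okafor $20,900. Sum = $84,550.
Rounded total matches; no reconciliation needed.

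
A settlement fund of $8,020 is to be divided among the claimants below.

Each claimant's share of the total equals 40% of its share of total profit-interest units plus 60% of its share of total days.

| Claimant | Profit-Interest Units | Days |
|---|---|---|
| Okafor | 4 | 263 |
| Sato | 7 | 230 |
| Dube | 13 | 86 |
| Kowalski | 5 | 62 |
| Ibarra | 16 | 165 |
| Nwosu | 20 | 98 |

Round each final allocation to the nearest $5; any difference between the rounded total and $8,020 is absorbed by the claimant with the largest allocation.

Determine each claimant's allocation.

Okafor: $1,595; Sato: $1,570; Dube: $1,100; Kowalski: $575; Ibarra: $1,670; Nwosu: $1,510

Profit-interest units total 65; days total 904.
Blended shares (40% profit-interest units + 60% days): Okafor 0.1992; Sato 0.1957; Dube 0.1371; Kowalski 0.0719; Ibarra 0.2080; Nwosu 0.1881.
Pro-rata amounts: Okafor 1,597.37; Sato 1,569.77; Dube 1,099.38; Kowalski 576.80; Ibarra 1,667.96; Nwosu 1,508.73.
After rounding ($5): Okafor $1,595; Sato $1,570; Dube $1,100; Kowalski $575; Ibarra $1,670; Nwosu $1,510. Sum = $8,020.
Rounded total matches; no reconciliation needed.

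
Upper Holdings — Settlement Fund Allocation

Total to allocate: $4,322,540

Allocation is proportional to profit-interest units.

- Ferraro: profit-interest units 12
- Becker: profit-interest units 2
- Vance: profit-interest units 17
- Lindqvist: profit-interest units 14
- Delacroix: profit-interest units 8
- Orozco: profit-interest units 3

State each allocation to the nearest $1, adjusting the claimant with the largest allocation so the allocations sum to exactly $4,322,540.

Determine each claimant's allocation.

Ferraro: $926,259; Becker: $154,376; Vance: $1,312,199; Lindqvist: $1,080,635; Delacroix: $617,506; Orozco: $231,565

Profit-interest units total: 56.
Pro-rata amounts: Ferraro 12/56 × $4,322,540 = 926,258.57; Becker 2/56 × $4,322,540 = 154,376.43; Vance 17/56 × $4,322,540 = 1,312,199.64; Lindqvist 14/56 × $4,322,540 = 1,080,635.00; Delacroix 8/56 × $4,322,540 = 617,505.71; Orozco 3/56 × $4,322,540 = 231,564.64.
Rounded to nearest $1: Ferraro $926,259; Becker $154,376; Vance $1,312,200; Lindqvist $1,080,635; Delacroix $617,506; Orozco $231,565. Sum = $4,322,541.
Difference $4,322,540 − $4,322,541 = −$1 applied to largest allocation (Vance): Vance becomes $1,312,199.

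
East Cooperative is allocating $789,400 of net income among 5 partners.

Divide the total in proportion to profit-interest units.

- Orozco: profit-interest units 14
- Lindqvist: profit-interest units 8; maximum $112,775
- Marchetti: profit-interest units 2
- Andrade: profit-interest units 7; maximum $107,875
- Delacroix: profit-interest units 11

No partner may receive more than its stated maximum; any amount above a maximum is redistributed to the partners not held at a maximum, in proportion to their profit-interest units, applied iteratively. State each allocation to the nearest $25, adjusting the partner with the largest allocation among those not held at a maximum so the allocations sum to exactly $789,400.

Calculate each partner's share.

Sum of profit-interest units: 42.
Proportional shares (ignoring caps): Orozco 263,133.33; Lindqvist 150,361.90; Marchetti 37,590.48; Andrade 131,566.67; Delacroix 206,747.62.
Capped: Lindqvist ($112,775), Andrade ($107,875); remaining pool $568,750 reallocated over remaining profit-interest units 27.
Redistributed shares: Orozco 294,907.41 → $294,900; Marchetti 42,129.63 → $42,125; Delacroix 231,712.96 → $231,725.

Orozco: $294,900; Lindqvist: $112,775; Marchetti: $42,125; Andrade: $107,875; Delacroix: $231,725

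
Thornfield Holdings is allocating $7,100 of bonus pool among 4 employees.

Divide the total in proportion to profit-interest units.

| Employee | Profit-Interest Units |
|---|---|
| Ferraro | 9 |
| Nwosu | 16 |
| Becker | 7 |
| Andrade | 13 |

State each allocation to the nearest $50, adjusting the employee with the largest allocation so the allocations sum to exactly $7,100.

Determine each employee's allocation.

Ferraro: $1,400; Nwosu: $2,550; Becker: $1,100; Andrade: $2,050

Sum of profit-interest units: 45.
Unrounded shares: Ferraro 9/45 × $7,100 = 1,420.00; Nwosu 16/45 × $7,100 = 2,524.44; Becker 7/45 × $7,100 = 1,104.44; Andrade 13/45 × $7,100 = 2,051.11.
At nearest $50: Ferraro $1,400; Nwosu $2,500; Becker $1,100; Andrade $2,050. Sum = $7,050.
Difference $7,100 − $7,050 = +$50 applied to largest allocation (Nwosu): Nwosu becomes $2,550.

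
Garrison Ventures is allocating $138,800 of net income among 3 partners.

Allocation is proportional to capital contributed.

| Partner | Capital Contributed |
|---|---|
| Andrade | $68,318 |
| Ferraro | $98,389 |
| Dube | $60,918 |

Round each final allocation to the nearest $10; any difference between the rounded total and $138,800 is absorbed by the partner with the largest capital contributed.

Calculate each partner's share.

Sum of capital contributed: 227,625.
Pro-rata amounts: Andrade 68,318/227,625 × $138,800 = 41,658.60; Ferraro 98,389/227,625 × $138,800 = 59,995.14; Dube 60,918/227,625 × $138,800 = 37,146.26.
After rounding ($10): Andrade $41,660; Ferraro $60,000; Dube $37,150. Sum = $138,810.
Difference $138,800 − $138,810 = −$10 applied to largest capital contributed (Ferraro): Ferraro becomes $59,990.

Andrade: $41,660 | Ferraro: $59,990 | Dube: $37,150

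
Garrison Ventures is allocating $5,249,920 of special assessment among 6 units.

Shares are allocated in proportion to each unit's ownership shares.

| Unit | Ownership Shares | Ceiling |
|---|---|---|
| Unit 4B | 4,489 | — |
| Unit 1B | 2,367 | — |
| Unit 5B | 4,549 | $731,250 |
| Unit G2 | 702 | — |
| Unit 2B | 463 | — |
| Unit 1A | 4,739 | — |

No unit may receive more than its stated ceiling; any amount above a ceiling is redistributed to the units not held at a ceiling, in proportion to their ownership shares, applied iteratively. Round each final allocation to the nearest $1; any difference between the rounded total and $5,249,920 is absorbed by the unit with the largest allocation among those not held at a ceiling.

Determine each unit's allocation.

Sum of ownership shares: 17,309.
Unconstrained shares: Unit 4B 1,361,539.71; Unit 1B 717,924.82; Unit 5B 1,379,738.06; Unit G2 212,920.67; Unit 2B 140,430.58; Unit 1A 1,437,366.16.
Capped: Unit 5B ($731,250); remaining pool $4,518,670 reallocated over remaining ownership shares 12,760.
Remaining shares: Unit 4B 1,589,679.44 → $1,589,679; Unit 1B 838,220.37 → $838,220; Unit G2 248,597.68 → $248,598; Unit 2B 163,961.14 → $163,961; Unit 1A 1,678,211.37 → $1,678,211.
Rounding difference +$1 applied to Unit 1A → $1,678,212.

Unit 4B: $1,589,679 · Unit 1B: $838,220 · Unit 5B: $731,250 · Unit G2: $248,598 · Unit 2B: $163,961 · Unit 1A: $1,678,212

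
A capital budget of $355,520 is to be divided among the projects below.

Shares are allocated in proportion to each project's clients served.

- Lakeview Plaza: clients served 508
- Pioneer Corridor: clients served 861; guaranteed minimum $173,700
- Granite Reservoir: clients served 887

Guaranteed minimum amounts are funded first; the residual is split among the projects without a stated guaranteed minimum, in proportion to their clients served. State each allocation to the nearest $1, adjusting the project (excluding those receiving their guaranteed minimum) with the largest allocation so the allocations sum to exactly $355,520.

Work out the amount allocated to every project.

Lakeview Plaza: $66,211 | Pioneer Corridor: $173,700 | Granite Reservoir: $115,609

Fund the minimums — Pioneer Corridor $173,700. Remaining pool $181,820.
Remaining pool split over remaining clients served 1,395: Lakeview Plaza 66,211.15 → $66,211; Granite Reservoir 115,608.85 → $115,609.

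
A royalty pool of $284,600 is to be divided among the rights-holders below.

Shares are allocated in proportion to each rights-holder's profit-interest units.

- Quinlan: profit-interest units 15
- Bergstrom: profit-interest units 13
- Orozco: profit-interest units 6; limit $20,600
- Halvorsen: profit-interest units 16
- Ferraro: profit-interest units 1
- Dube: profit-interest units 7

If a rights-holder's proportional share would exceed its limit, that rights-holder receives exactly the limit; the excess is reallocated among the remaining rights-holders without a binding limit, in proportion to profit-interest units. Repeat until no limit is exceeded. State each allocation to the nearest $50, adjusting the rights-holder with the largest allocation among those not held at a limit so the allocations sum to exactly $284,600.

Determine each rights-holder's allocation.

Sum of profit-interest units: 58.
Proportional shares (ignoring caps): Quinlan 73,603.45; Bergstrom 63,789.66; Orozco 29,441.38; Halvorsen 78,510.34; Ferraro 4,906.90; Dube 34,348.28.
Held at cap: Orozco ($20,600); balance $264,000 reallocated over remaining profit-interest units 52.
Remaining shares: Quinlan 76,153.85 → $76,150; Bergstrom 66,000.00 → $66,000; Halvorsen 81,230.77 → $81,250; Ferraro 5,076.92 → $5,100; Dube 35,538.46 → $35,550.
Rounding difference −$50 applied to Halvorsen → $81,200.

Quinlan: $76,150; Bergstrom: $66,000; Orozco: $20,600; Halvorsen: $81,200; Ferraro: $5,100; Dube: $35,550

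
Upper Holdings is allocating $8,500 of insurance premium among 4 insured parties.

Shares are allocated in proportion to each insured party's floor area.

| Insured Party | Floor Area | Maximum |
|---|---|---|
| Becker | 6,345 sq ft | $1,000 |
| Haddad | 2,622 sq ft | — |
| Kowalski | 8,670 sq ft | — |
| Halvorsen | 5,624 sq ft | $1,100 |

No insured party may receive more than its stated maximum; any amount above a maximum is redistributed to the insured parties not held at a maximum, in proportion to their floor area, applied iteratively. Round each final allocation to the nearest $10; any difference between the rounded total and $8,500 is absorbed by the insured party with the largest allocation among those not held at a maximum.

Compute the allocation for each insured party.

Becker: $1,000; Haddad: $1,490; Kowalski: $4,910; Halvorsen: $1,100

Floor area total: 23,261.
Proportional shares (ignoring caps): Becker 2,318.58; Haddad 958.13; Kowalski 3,168.18; Halvorsen 2,055.11.
Held at cap: Becker ($1,000), Halvorsen ($1,100); residual $6,400 reallocated over remaining floor area 11,292.
Redistributed shares: Haddad 1,486.08 → $1,490; Kowalski 4,913.92 → $4,910.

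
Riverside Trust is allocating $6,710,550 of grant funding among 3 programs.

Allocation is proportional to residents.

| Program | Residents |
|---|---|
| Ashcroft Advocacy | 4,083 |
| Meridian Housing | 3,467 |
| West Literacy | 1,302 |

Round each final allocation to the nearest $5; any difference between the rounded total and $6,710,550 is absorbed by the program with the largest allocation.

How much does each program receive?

Total residents = 8,852.
Proportional shares: Ashcroft Advocacy 4,083/8,852 × $6,710,550 = 3,095,252.56; Meridian Housing 3,467/8,852 × $6,710,550 = 2,628,273.48; West Literacy 1,302/8,852 × $6,710,550 = 987,023.96.
After rounding ($5): Ashcroft Advocacy $3,095,255; Meridian Housing $2,628,275; West Literacy $987,025. Sum = $6,710,555.
Difference $6,710,550 − $6,710,555 = −$5 applied to largest allocation (Ashcroft Advocacy): Ashcroft Advocacy becomes $3,095,250.

Ashcroft Advocacy: $3,095,250 | Meridian Housing: $2,628,275 | West Literacy: $987,025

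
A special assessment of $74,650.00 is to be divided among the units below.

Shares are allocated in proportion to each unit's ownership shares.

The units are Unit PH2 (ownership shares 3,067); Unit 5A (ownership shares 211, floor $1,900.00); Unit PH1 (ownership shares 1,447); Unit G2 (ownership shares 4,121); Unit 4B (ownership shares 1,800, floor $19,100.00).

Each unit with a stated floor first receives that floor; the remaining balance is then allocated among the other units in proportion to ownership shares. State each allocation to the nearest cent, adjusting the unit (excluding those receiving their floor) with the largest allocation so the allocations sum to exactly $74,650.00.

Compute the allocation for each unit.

Unit PH2: $19,055.54 · Unit 5A: $1,900.00 · Unit PH1: $8,990.34 · Unit G2: $25,604.12 · Unit 4B: $19,100.00

Fund the minimums — Unit 5A $1,900.00; Unit 4B $19,100.00. Remaining pool $53,650.00.
Remaining pool split over remaining ownership shares 8,635: Unit PH2 19,055.5356 → $19,055.54; Unit PH1 8,990.3358 → $8,990.34; Unit G2 25,604.1285 → $25,604.13.
Rounding difference −$0.01 applied to Unit G2 → $25,604.12.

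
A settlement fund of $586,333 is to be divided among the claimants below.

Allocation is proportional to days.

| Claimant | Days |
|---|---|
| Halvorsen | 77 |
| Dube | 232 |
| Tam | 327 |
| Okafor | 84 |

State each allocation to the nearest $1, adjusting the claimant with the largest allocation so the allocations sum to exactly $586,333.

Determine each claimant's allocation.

Halvorsen: $62,705; Dube: $188,930; Tam: $266,292; Okafor: $68,406

Combined days = 720.
Raw shares: Halvorsen 77/720 × $586,333 = 62,705.06; Dube 232/720 × $586,333 = 188,929.52; Tam 327/720 × $586,333 = 266,292.90; Okafor 84/720 × $586,333 = 68,405.52.
At nearest $1: Halvorsen $62,705; Dube $188,930; Tam $266,293; Okafor $68,406. Sum = $586,334.
Difference $586,333 − $586,334 = −$1 applied to largest allocation (Tam): Tam becomes $266,292.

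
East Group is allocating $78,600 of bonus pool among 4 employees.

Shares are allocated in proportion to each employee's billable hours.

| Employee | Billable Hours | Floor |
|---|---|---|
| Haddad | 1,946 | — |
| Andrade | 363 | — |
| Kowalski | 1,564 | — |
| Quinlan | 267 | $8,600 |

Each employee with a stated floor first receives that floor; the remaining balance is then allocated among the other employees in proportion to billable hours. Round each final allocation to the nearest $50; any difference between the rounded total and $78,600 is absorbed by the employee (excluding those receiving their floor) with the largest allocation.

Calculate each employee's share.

Haddad: $35,200; Andrade: $6,550; Kowalski: $28,250; Quinlan: $8,600

Fund the minimums — Quinlan $8,600. Residual $70,000.
Residual split over remaining billable hours 3,873: Haddad 35,171.70 → $35,150; Andrade 6,560.81 → $6,550; Kowalski 28,267.49 → $28,250.
Rounding difference +$50 applied to Haddad → $35,200.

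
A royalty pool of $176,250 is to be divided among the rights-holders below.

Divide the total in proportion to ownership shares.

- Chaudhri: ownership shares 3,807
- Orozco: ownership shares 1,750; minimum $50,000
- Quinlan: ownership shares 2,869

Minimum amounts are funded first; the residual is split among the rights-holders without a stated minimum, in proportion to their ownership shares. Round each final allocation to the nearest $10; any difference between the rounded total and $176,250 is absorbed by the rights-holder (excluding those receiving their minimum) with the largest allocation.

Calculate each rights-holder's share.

Chaudhri: $71,990; Orozco: $50,000; Quinlan: $54,260

Fund the minimums — Orozco $50,000. Remaining pool $126,250.
Remaining pool split over remaining ownership shares 6,676: Chaudhri 71,994.27 → $71,990; Quinlan 54,255.73 → $54,260.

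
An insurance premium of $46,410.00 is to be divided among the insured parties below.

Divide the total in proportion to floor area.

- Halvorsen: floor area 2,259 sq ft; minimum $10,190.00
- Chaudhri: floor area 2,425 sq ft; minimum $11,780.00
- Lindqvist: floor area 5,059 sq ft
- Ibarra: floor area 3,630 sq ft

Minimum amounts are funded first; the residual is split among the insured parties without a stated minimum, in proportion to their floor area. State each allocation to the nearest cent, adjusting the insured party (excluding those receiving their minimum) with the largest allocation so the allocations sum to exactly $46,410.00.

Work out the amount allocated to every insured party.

Halvorsen: $10,190.00 | Chaudhri: $11,780.00 | Lindqvist: $14,229.71 | Ibarra: $10,210.29

Fund the minimums — Halvorsen $10,190.00; Chaudhri $11,780.00. Balance $24,440.00.
Balance split over remaining floor area 8,689: Lindqvist 14,229.7111 → $14,229.71; Ibarra 10,210.2889 → $10,210.29.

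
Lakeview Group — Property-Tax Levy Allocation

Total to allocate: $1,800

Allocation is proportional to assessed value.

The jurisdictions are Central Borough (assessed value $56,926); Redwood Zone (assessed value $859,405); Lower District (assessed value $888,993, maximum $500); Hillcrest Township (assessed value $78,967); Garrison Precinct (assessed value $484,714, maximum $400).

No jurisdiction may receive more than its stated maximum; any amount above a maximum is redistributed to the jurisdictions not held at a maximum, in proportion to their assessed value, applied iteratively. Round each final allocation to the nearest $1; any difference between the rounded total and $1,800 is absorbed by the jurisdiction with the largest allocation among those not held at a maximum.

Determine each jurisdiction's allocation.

Central Borough: $51 | Redwood Zone: $778 | Lower District: $500 | Hillcrest Township: $71 | Garrison Precinct: $400

Total assessed value = 2,369,005.
Pro-rata shares before constraints: Central Borough 43.25; Redwood Zone 652.99; Lower District 675.47; Hillcrest Township 60.00; Garrison Precinct 368.29.
Cap binds for Lower District ($500); remaining pool $1,300 reallocated over remaining assessed value 1,480,012.
Cap binds for Garrison Precinct ($400); remaining pool $900 reallocated over remaining assessed value 995,298.
Remaining shares: Central Borough 51.48 → $51; Redwood Zone 777.12 → $777; Hillcrest Township 71.41 → $71.
Rounding difference +$1 applied to Redwood Zone → $778.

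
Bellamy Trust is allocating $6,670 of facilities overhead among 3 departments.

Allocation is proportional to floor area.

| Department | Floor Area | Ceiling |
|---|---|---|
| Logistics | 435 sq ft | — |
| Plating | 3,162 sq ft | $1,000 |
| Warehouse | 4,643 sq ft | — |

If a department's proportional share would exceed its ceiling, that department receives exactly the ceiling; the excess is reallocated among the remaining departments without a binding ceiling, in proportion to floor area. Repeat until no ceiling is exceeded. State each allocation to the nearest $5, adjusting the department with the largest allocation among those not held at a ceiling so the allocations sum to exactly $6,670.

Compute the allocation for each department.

Logistics: $485 · Plating: $1,000 · Warehouse: $5,185

Sum of floor area: 8,240.
Unconstrained shares: Logistics 352.12; Plating 2,559.53; Warehouse 3,758.35.
Capped: Plating ($1,000); balance $5,670 reallocated over remaining floor area 5,078.
Remaining shares: Logistics 485.71 → $485; Warehouse 5,184.29 → $5,185.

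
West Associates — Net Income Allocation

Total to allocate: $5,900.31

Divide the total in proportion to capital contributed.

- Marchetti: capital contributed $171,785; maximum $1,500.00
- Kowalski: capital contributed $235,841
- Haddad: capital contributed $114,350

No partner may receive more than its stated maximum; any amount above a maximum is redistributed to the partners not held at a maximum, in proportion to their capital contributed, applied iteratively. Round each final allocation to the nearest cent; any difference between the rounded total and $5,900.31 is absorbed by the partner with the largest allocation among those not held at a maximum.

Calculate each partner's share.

Marchetti: $1,500.00 · Kowalski: $2,963.45 · Haddad: $1,436.86

Capital contributed total: 521,976.
Unconstrained shares: Marchetti 1,941.8225; Kowalski 2,665.8985; Haddad 1,292.5890.
Capped: Marchetti ($1,500.00); remaining pool $4,400.31 reallocated over remaining capital contributed 350,191.
Redistributed shares: Kowalski 2,963.4500 → $2,963.45; Haddad 1,436.8600 → $1,436.86.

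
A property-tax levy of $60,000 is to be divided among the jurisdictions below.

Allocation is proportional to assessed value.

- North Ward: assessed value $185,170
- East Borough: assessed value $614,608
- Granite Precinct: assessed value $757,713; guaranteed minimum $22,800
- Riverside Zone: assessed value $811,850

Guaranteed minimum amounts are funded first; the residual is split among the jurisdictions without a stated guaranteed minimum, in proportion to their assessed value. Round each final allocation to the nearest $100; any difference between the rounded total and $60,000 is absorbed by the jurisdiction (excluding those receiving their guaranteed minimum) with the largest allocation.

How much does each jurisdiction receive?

North Ward: $4,300 | East Borough: $14,200 | Granite Precinct: $22,800 | Riverside Zone: $18,700

Fund the minimums — Granite Precinct $22,800. Remaining pool $37,200.
Remaining pool split over remaining assessed value 1,611,628: North Ward 4,274.14 → $4,300; East Borough 14,186.54 → $14,200; Riverside Zone 18,739.32 → $18,700.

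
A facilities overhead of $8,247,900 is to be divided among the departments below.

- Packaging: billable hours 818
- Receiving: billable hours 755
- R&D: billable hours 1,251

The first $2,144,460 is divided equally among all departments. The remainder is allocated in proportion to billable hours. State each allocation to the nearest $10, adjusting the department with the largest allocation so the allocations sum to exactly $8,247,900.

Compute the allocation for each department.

Packaging: $2,482,740 · Receiving: $2,346,580 · R&D: $3,418,580

Equal tier: $2,144,460 ÷ 3 = $714,820 apiece.
Remainder $6,103,440 by billable hours (total 2,824): Packaging 1,767,922.78 → $1,767,920; Receiving 1,631,762.46 → $1,631,760; R&D 2,703,754.76 → $2,703,750.
Rounding difference +$10 on remainder applied to R&D.
Totals: Packaging $714,820 + $1,767,920 = $2,482,740; Receiving $714,820 + $1,631,760 = $2,346,580; R&D $714,820 + $2,703,760 = $3,418,580.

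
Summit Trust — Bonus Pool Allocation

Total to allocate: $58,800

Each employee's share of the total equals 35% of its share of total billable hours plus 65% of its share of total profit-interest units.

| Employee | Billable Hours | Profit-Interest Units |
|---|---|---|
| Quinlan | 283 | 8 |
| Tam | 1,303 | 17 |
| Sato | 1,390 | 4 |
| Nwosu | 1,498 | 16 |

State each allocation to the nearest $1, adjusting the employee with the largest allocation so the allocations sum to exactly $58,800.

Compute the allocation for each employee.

Totals — billable hours 4,474, profit-interest units 45.
Blended shares (35% billable hours + 65% profit-interest units): Quinlan 0.1377; Tam 0.3475; Sato 0.1665; Nwosu 0.3483.
Unrounded shares: Quinlan 8,096.44; Tam 20,432.35; Sato 9,791.21; Nwosu 20,480.00.
After rounding ($1): Quinlan $8,096; Tam $20,432; Sato $9,791; Nwosu $20,480. Sum = $58,799.
Difference $58,800 − $58,799 = +$1 applied to largest allocation (Nwosu): Nwosu becomes $20,481.

Quinlan: $8,096 | Tam: $20,432 | Sato: $9,791 | Nwosu: $20,481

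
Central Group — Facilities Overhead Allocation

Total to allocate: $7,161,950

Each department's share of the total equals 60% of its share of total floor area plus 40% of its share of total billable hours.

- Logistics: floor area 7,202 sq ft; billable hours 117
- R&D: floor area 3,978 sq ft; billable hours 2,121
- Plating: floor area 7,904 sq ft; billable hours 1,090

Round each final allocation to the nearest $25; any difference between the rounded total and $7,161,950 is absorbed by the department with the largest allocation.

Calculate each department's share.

Totals — floor area 19,084, billable hours 3,328.
Combined weights (60% floor area + 40% billable hours): Logistics 0.2405; R&D 0.3800; Plating 0.3795.
Raw shares: Logistics 1,722,398.97; R&D 2,721,512.38; Plating 2,718,038.65.
At nearest $25: Logistics $1,722,400; R&D $2,721,500; Plating $2,718,050. Sum = $7,161,950.
Rounded total matches; no reconciliation needed.

Logistics: $1,722,400; R&D: $2,721,500; Plating: $2,718,050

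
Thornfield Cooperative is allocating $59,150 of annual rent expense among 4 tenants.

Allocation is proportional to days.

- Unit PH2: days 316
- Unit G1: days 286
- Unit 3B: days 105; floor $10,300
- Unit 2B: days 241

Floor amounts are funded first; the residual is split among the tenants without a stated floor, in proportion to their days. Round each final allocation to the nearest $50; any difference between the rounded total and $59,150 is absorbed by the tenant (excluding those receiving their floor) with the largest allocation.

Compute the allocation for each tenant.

Unit PH2: $18,350; Unit G1: $16,550; Unit 3B: $10,300; Unit 2B: $13,950

Minimums first: Unit 3B $10,300. Balance $48,850.
Balance split over remaining days 843: Unit PH2 18,311.51 → $18,300; Unit G1 16,573.07 → $16,550; Unit 2B 13,965.42 → $13,950.
Rounding difference +$50 applied to Unit PH2 → $18,350.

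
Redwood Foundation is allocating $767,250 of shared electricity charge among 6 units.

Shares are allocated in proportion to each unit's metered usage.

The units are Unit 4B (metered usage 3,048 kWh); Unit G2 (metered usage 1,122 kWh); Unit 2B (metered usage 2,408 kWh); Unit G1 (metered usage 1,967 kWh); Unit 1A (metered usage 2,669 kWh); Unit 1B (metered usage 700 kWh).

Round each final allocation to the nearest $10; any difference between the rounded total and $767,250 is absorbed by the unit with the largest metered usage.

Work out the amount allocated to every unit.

Unit 4B: $196,290 | Unit G2: $72,260 | Unit 2B: $155,070 | Unit G1: $126,670 | Unit 1A: $171,880 | Unit 1B: $45,080

Total metered usage = 3,048 + 1,122 + 2,408 + 1,967 + 2,669 + 700 = 11,914.
Raw shares: Unit 4B 196,288.23; Unit G2 72,255.71; Unit 2B 155,072.86; Unit G1 126,672.88; Unit 1A 171,881.00; Unit 1B 45,079.32.
At nearest $10: Unit 4B $196,290; Unit G2 $72,260; Unit 2B $155,070; Unit G1 $126,670; Unit 1A $171,880; Unit 1B $45,080. Sum = $767,250.
Rounded total matches; no reconciliation needed.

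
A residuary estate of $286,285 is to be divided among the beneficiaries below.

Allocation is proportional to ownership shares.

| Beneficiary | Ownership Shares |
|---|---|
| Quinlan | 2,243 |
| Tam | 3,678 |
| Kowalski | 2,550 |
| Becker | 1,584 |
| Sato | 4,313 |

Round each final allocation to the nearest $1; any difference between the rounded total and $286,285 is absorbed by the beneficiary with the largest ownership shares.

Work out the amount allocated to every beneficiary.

Quinlan: $44,692 · Tam: $73,285 · Kowalski: $50,809 · Becker: $31,561 · Sato: $85,938

Combined ownership shares = 14,368.
Proportional shares: Quinlan 2,243/14,368 × $286,285 = 44,692.18; Tam 3,678/14,368 × $286,285 = 73,284.82; Kowalski 2,550/14,368 × $286,285 = 50,809.21; Becker 1,584/14,368 × $286,285 = 31,561.49; Sato 4,313/14,368 × $286,285 = 85,937.31.
Rounded to nearest $1: Quinlan $44,692; Tam $73,285; Kowalski $50,809; Becker $31,561; Sato $85,937. Sum = $286,284.
Difference $286,285 − $286,284 = +$1 applied to largest ownership shares (Sato): Sato becomes $85,938.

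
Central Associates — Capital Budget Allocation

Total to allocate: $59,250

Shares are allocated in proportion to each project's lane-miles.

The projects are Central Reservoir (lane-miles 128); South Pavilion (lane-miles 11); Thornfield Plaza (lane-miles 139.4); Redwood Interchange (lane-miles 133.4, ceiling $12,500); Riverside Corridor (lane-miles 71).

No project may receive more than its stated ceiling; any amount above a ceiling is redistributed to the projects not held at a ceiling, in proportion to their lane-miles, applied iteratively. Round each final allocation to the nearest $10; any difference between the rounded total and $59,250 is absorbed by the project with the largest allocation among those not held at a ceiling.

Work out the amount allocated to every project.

Sum of lane-miles: 482.8.
Pro-rata shares before constraints: Central Reservoir 15,708.37; South Pavilion 1,349.94; Thornfield Plaza 17,107.39; Redwood Interchange 16,371.06; Riverside Corridor 8,713.24.
Capped: Redwood Interchange ($12,500); residual $46,750 reallocated over remaining lane-miles 349.4.
Shares after redistribution: Central Reservoir 17,126.50 → $17,130; South Pavilion 1,471.81 → $1,470; Thornfield Plaza 18,651.83 → $18,650; Riverside Corridor 9,499.86 → $9,500.

Central Reservoir: $17,130 · South Pavilion: $1,470 · Thornfield Plaza: $18,650 · Redwood Interchange: $12,500 · Riverside Corridor: $9,500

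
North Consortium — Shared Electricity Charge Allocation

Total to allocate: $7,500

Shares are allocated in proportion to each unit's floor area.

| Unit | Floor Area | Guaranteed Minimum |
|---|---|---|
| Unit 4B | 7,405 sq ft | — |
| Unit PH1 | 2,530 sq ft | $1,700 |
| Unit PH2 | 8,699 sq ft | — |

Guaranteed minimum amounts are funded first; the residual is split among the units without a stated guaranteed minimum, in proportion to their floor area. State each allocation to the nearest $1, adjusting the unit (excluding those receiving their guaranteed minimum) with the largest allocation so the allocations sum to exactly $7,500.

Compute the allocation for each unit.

Unit 4B: $2,667 | Unit PH1: $1,700 | Unit PH2: $3,133

Minimums first: Unit PH1 $1,700. Remaining pool $5,800.
Remaining pool split over remaining floor area 16,104: Unit 4B 2,666.98 → $2,667; Unit PH2 3,133.02 → $3,133.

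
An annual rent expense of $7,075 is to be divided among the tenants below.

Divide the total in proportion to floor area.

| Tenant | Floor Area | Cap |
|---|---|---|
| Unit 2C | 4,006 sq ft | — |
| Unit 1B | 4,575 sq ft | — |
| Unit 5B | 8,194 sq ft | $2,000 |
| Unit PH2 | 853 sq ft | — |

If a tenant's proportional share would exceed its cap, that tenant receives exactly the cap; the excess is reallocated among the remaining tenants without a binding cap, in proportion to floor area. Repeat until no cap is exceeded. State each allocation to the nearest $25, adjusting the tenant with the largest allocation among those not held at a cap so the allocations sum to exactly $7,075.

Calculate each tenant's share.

Unit 2C: $2,150; Unit 1B: $2,475; Unit 5B: $2,000; Unit PH2: $450

Combined floor area = 17,628.
Proportional shares (ignoring caps): Unit 2C 1,607.81; Unit 1B 1,836.18; Unit 5B 3,288.66; Unit PH2 342.35.
Held at cap: Unit 5B ($2,000); residual $5,075 reallocated over remaining floor area 9,434.
Redistributed shares: Unit 2C 2,155.02 → $2,150; Unit 1B 2,461.11 → $2,450; Unit PH2 458.87 → $450.
Rounding difference +$25 applied to Unit 1B → $2,475.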